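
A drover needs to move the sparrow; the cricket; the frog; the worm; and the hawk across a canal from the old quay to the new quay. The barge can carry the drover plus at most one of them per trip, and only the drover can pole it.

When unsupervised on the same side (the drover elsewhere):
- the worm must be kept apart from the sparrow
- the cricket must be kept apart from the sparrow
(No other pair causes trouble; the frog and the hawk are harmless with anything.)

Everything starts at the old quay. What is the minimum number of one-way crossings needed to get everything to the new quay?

11

Counting alone: the drover can take at most 1 across per trip to the new quay, so moving all 5 needs at least 5 loaded trips out, with a return between consecutive ones — at least 9 crossings.
The safety rule pushes this higher. Following every safe sequence of crossings, the most of the 5 that can be at the new quay as the barge arrives there on crossing 9 is 4 — never all 5.
So no plan with fewer than 11 crossings exists, and this one achieves 11:
1. Drover goes to the new quay with the sparrow.
2. Drover goes back to the old quay alone.
3. Drover goes to the new quay with the cricket.
4. Drover goes back to the old quay with the sparrow.
5. Drover goes to the new quay with the worm.
6. Drover goes back to the old quay alone.
7. Drover goes to the new quay with the frog.
8. Drover goes back to the old quay alone.
9. Drover goes to the new quay with the hawk.
10. Drover goes back to the old quay alone.
11. Drover goes to the new quay with the sparrow.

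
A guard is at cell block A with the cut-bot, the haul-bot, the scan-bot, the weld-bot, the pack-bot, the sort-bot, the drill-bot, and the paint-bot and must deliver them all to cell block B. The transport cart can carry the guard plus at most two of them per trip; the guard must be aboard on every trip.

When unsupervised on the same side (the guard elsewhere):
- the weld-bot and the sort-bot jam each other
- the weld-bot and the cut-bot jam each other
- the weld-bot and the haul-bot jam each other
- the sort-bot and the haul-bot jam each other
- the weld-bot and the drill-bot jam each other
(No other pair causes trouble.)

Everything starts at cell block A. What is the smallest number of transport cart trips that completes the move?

Counting alone: the guard can take at most 2 across per trip to cell block B, so moving all 8 needs at least 4 loaded trips out, with a return between consecutive ones — at least 7 crossings.
The safety rule pushes this higher. Following every safe sequence of crossings, the most of the 8 that can be at cell block B as the transport cart arrives there on crossings 7, 9, 11 is 5, 6, 7 respectively — never all 8.
So no plan with fewer than 13 crossings exists, and this one achieves 13:
1. Guard goes to cell block B with the haul-bot and the weld-bot.  [cell block A: the cut-bot, the drill-bot, the pack-bot, the paint-bot, the scan-bot, the sort-bot | cell block B: the haul-bot, the weld-bot]
2. Guard goes back to cell block A with the haul-bot.  [cell block A: the cut-bot, the drill-bot, the haul-bot, the pack-bot, the paint-bot, the scan-bot, the sort-bot | cell block B: the weld-bot]
3. Guard goes to cell block B with the cut-bot and the haul-bot.  [cell block A: the drill-bot, the pack-bot, the paint-bot, the scan-bot, the sort-bot | cell block B: the cut-bot, the haul-bot, the weld-bot]
4. Guard goes back to cell block A with the weld-bot.  [cell block A: the drill-bot, the pack-bot, the paint-bot, the scan-bot, the sort-bot, the weld-bot | cell block B: the cut-bot, the haul-bot]
5. Guard goes to cell block B with the scan-bot and the weld-bot.  [cell block A: the drill-bot, the pack-bot, the paint-bot, the sort-bot | cell block B: the cut-bot, the haul-bot, the scan-bot, the weld-bot]
6. Guard goes back to cell block A with the weld-bot.  [cell block A: the drill-bot, the pack-bot, the paint-bot, the sort-bot, the weld-bot | cell block B: the cut-bot, the haul-bot, the scan-bot]
7. Guard goes to cell block B with the pack-bot and the weld-bot.  [cell block A: the drill-bot, the paint-bot, the sort-bot | cell block B: the cut-bot, the haul-bot, the pack-bot, the scan-bot, the weld-bot]
8. Guard goes back to cell block A with the weld-bot.  [cell block A: the drill-bot, the paint-bot, the sort-bot, the weld-bot | cell block B: the cut-bot, the haul-bot, the pack-bot, the scan-bot]
9. Guard goes to cell block B with the drill-bot and the weld-bot.  [cell block A: the paint-bot, the sort-bot | cell block B: the cut-bot, the drill-bot, the haul-bot, the pack-bot, the scan-bot, the weld-bot]
10. Guard goes back to cell block A with the weld-bot.  [cell block A: the paint-bot, the sort-bot, the weld-bot | cell block B: the cut-bot, the drill-bot, the haul-bot, the pack-bot, the scan-bot]
11. Guard goes to cell block B with the paint-bot and the weld-bot.  [cell block A: the sort-bot | cell block B: the cut-bot, the drill-bot, the haul-bot, the pack-bot, the paint-bot, the scan-bot, the weld-bot]
12. Guard goes back to cell block A with the weld-bot.  [cell block A: the sort-bot, the weld-bot | cell block B: the cut-bot, the drill-bot, the haul-bot, the pack-bot, the paint-bot, the scan-bot]
13. Guard goes to cell block B with the sort-bot and the weld-bot.  [cell block A: — | cell block B: the cut-bot, the drill-bot, the haul-bot, the pack-bot, the paint-bot, the scan-bot, the sort-bot, the weld-bot]

13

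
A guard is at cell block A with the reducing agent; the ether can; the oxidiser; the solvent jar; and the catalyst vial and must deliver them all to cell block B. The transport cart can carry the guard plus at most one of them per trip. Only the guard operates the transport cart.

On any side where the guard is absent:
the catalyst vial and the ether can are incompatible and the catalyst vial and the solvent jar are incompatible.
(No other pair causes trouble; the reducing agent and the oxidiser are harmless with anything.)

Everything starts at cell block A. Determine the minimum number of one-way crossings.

11

Counting alone: the guard can take at most 1 across per trip to cell block B, so moving all 5 needs at least 5 loaded trips out, with a return between consecutive ones — at least 9 crossings.
The safety rule pushes this higher. Following every safe sequence of crossings, the most of the 5 that can be at cell block B as the transport cart arrives there on crossing 9 is 4 — never all 5.
So no plan with fewer than 11 crossings exists, and this one achieves 11:
1. Guard goes to cell block B with the catalyst vial.
2. Guard goes back to cell block A alone.
3. Guard goes to cell block B with the reducing agent.
4. Guard goes back to cell block A alone.
5. Guard goes to cell block B with the ether can.
6. Guard goes back to cell block A with the catalyst vial.
7. Guard goes to cell block B with the solvent jar.
8. Guard goes back to cell block A alone.
9. Guard goes to cell block B with the oxidiser.
10. Guard goes back to cell block A alone.
11. Guard goes to cell block B with the catalyst vial.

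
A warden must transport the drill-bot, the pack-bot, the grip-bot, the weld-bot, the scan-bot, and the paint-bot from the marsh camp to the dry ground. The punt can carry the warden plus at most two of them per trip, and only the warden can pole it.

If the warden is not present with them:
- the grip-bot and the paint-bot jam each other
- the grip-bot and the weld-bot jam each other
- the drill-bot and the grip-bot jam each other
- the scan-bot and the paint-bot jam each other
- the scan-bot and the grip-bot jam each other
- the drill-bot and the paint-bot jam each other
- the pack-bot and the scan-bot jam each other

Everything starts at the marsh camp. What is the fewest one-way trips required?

impossible

Whatever the first load, the items left behind include a forbidden pair without the warden. No opening move is safe, so no plan exists.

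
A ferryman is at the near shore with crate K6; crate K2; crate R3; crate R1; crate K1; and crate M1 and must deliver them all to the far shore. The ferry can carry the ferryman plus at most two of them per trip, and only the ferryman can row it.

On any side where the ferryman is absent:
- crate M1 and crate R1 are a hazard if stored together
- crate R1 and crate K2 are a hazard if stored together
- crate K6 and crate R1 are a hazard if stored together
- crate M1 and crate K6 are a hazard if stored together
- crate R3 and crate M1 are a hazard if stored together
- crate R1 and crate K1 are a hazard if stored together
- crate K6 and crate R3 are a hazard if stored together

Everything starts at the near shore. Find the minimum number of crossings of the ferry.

Whatever the first load, the items left behind include a forbidden pair without the ferryman. No opening move is safe, so no plan exists.

impossible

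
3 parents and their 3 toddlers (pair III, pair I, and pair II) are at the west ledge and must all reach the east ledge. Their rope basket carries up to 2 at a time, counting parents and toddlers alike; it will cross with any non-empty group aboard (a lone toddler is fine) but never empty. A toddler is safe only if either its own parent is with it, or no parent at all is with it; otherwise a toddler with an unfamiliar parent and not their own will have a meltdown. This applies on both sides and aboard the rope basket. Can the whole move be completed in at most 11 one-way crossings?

Yes

Yes — this plan uses 11 crossings (≤ 11):
1. parent III and toddler III cross → the east ledge.
2. parent III crosses ← the west ledge.
3. toddler I and toddler II cross → the east ledge.
4. toddler III crosses ← the west ledge.
5. parent I and parent II cross → the east ledge.
6. parent I and toddler I cross ← the west ledge.
7. parent I and parent III cross → the east ledge.
8. toddler II crosses ← the west ledge.
9. toddler I and toddler III cross → the east ledge.
10. parent II crosses ← the west ledge.
11. parent II and toddler II cross → the east ledge.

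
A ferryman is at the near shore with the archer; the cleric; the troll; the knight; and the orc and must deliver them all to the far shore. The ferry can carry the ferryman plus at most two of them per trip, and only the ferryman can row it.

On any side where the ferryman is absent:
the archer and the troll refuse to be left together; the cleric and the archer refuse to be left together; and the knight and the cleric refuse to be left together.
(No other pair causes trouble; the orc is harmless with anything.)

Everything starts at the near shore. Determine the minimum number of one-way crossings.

5

Counting alone: the ferryman can take at most 2 across per trip to the far shore, so moving all 5 needs at least 3 loaded trips out, with a return between consecutive ones — at least 5 crossings.
The plan below uses exactly 5 crossings, so it is optimal:
1. Ferryman goes to the far shore with the archer and the cleric.
2. Ferryman goes back to the near shore with the archer.
3. Ferryman goes to the far shore with the orc and the troll.
4. Ferryman goes back to the near shore alone.
5. Ferryman goes to the far shore with the archer and the knight.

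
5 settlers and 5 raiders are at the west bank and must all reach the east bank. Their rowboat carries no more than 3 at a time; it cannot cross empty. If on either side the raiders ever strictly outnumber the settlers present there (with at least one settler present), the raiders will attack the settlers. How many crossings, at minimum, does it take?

Counting alone: each trip to the east bank takes at most 3 across and each return brings at least 1 back, so after t trips out (and t−1 returns) at most 3t − (t−1) of the 10 are across; that first reaches 10 at t = 5, so at least 9 crossings are needed.
The safety rule pushes this higher. Following every safe sequence of crossings, the most of the 10 that can be at the east bank as the rowboat arrives there on crossing 9 is 9 — never all 10.
So no plan with fewer than 11 crossings exists, and this one achieves 11:
1. 2 raiders → the east bank.  (the west bank: 5S 3R; the east bank: 0S 2R)
2. 1 raider ← the west bank.  (the west bank: 5S 4R; the east bank: 0S 1R)
3. 3 raiders → the east bank.  (the west bank: 5S 1R; the east bank: 0S 4R)
4. 1 raider ← the west bank.  (the west bank: 5S 2R; the east bank: 0S 3R)
5. 3 settlers → the east bank.  (the west bank: 2S 2R; the east bank: 3S 3R)
6. 1 settler and 1 raider ← the west bank.  (the west bank: 3S 3R; the east bank: 2S 2R)
7. 3 settlers → the east bank.  (the west bank: 0S 3R; the east bank: 5S 2R)
8. 1 raider ← the west bank.  (the west bank: 0S 4R; the east bank: 5S 1R)
9. 2 raiders → the east bank.  (the west bank: 0S 2R; the east bank: 5S 3R)
10. 1 raider ← the west bank.  (the west bank: 0S 3R; the east bank: 5S 2R)
11. 3 raiders → the east bank.  (the west bank: 0S 0R; the east bank: 5S 5R)

11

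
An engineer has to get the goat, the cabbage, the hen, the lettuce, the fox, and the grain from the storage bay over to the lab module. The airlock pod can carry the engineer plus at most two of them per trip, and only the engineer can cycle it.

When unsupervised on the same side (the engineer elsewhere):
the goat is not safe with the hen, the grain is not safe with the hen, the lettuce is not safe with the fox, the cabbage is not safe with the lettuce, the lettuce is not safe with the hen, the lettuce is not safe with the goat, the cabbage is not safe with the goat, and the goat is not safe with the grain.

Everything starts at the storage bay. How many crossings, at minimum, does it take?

Whatever the first load, the items left behind include a forbidden pair without the engineer. No opening move is safe, so no plan exists.

impossible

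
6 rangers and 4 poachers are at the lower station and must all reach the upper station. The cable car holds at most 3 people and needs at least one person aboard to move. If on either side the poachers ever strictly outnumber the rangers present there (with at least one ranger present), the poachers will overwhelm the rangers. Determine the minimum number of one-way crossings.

9

Counting alone: each trip to the upper station takes at most 3 across and each return brings at least 1 back, so after t trips out (and t−1 returns) at most 3t − (t−1) of the 10 are across; that first reaches 10 at t = 5, so at least 9 crossings are needed.
The plan below uses exactly 9 crossings, so it is optimal:
1. 2 poachers → the upper station.  (the lower station: 6R 2P; the upper station: 0R 2P)
2. 1 poacher ← the lower station.  (the lower station: 6R 3P; the upper station: 0R 1P)
3. 3 poachers → the upper station.  (the lower station: 6R 0P; the upper station: 0R 4P)
4. 1 poacher ← the lower station.  (the lower station: 6R 1P; the upper station: 0R 3P)
5. 3 rangers → the upper station.  (the lower station: 3R 1P; the upper station: 3R 3P)
6. 1 poacher ← the lower station.  (the lower station: 3R 2P; the upper station: 3R 2P)
7. 1 ranger and 2 poachers → the upper station.  (the lower station: 2R 0P; the upper station: 4R 4P)
8. 1 poacher ← the lower station.  (the lower station: 2R 1P; the upper station: 4R 3P)
9. 2 rangers and 1 poacher → the upper station.  (the lower station: 0R 0P; the upper station: 6R 4P)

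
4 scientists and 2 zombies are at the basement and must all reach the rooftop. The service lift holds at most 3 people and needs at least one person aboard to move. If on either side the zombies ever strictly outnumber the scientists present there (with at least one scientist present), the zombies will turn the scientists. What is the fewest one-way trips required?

Counting alone: each trip to the rooftop takes at most 3 across and each return brings at least 1 back, so after t trips out (and t−1 returns) at most 3t − (t−1) of the 6 are across; that first reaches 6 at t = 3, so at least 5 crossings are needed.
The plan below uses exactly 5 crossings, so it is optimal:
1. 2 zombies → the rooftop.  (the basement: 4S 0Z; the rooftop: 0S 2Z)
2. 1 zombie ← the basement.  (the basement: 4S 1Z; the rooftop: 0S 1Z)
3. 2 scientists and 1 zombie → the rooftop.  (the basement: 2S 0Z; the rooftop: 2S 2Z)
4. 1 zombie ← the basement.  (the basement: 2S 1Z; the rooftop: 2S 1Z)
5. 2 scientists and 1 zombie → the rooftop.  (the basement: 0S 0Z; the rooftop: 4S 2Z)

5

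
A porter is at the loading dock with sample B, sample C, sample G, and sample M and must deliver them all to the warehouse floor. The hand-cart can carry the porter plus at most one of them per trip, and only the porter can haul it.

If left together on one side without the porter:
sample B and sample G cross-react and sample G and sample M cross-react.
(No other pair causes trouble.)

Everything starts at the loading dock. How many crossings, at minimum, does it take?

9

Counting alone: the porter can take at most 1 across per trip to the warehouse floor, so moving all 4 needs at least 4 loaded trips out, with a return between consecutive ones — at least 7 crossings.
The safety rule pushes this higher. Following every safe sequence of crossings, the most of the 4 that can be at the warehouse floor as the hand-cart arrives there on crossing 7 is 3 — never all 4.
So no plan with fewer than 9 crossings exists, and this one achieves 9:
1. Porter goes to the warehouse floor with sample G.
2. Porter goes back to the loading dock alone.
3. Porter goes to the warehouse floor with sample B.
4. Porter goes back to the loading dock with sample G.
5. Porter goes to the warehouse floor with sample M.
6. Porter goes back to the loading dock alone.
7. Porter goes to the warehouse floor with sample C.
8. Porter goes back to the loading dock alone.
9. Porter goes to the warehouse floor with sample G.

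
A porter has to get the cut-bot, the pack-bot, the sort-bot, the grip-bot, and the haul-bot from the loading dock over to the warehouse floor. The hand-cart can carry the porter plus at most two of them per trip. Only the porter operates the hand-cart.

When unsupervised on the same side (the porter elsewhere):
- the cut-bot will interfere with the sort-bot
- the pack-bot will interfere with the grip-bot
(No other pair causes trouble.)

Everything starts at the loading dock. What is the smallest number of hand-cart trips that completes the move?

Counting alone: the porter can take at most 2 across per trip to the warehouse floor, so moving all 5 needs at least 3 loaded trips out, with a return between consecutive ones — at least 5 crossings.
The plan below uses exactly 5 crossings, so it is optimal:
1. Porter goes to the warehouse floor with the cut-bot and the pack-bot.  [the loading dock: the grip-bot, the haul-bot, the sort-bot | the warehouse floor: the cut-bot, the pack-bot]
2. Porter goes back to the loading dock alone.  [the loading dock: the grip-bot, the haul-bot, the sort-bot | the warehouse floor: the cut-bot, the pack-bot]
3. Porter goes to the warehouse floor with the haul-bot.  [the loading dock: the grip-bot, the sort-bot | the warehouse floor: the cut-bot, the haul-bot, the pack-bot]
4. Porter goes back to the loading dock alone.  [the loading dock: the grip-bot, the sort-bot | the warehouse floor: the cut-bot, the haul-bot, the pack-bot]
5. Porter goes to the warehouse floor with the grip-bot and the sort-bot.  [the loading dock: — | the warehouse floor: the cut-bot, the grip-bot, the haul-bot, the pack-bot, the sort-bot]

5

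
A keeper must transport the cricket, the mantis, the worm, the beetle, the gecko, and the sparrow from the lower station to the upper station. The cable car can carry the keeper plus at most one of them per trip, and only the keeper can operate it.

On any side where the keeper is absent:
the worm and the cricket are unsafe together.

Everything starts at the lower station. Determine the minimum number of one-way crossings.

11

Counting alone: the keeper can take at most 1 across per trip to the upper station, so moving all 6 needs at least 6 loaded trips out, with a return between consecutive ones — at least 11 crossings.
The plan below uses exactly 11 crossings, so it is optimal:
1. Keeper goes to the upper station with the cricket.  [the lower station: the beetle, the gecko, the mantis, the sparrow, the worm | the upper station: the cricket]
2. Keeper goes back to the lower station alone.  [the lower station: the beetle, the gecko, the mantis, the sparrow, the worm | the upper station: the cricket]
3. Keeper goes to the upper station with the mantis.  [the lower station: the beetle, the gecko, the sparrow, the worm | the upper station: the cricket, the mantis]
4. Keeper goes back to the lower station alone.  [the lower station: the beetle, the gecko, the sparrow, the worm | the upper station: the cricket, the mantis]
5. Keeper goes to the upper station with the beetle.  [the lower station: the gecko, the sparrow, the worm | the upper station: the beetle, the cricket, the mantis]
6. Keeper goes back to the lower station alone.  [the lower station: the gecko, the sparrow, the worm | the upper station: the beetle, the cricket, the mantis]
7. Keeper goes to the upper station with the gecko.  [the lower station: the sparrow, the worm | the upper station: the beetle, the cricket, the gecko, the mantis]
8. Keeper goes back to the lower station alone.  [the lower station: the sparrow, the worm | the upper station: the beetle, the cricket, the gecko, the mantis]
9. Keeper goes to the upper station with the sparrow.  [the lower station: the worm | the upper station: the beetle, the cricket, the gecko, the mantis, the sparrow]
10. Keeper goes back to the lower station alone.  [the lower station: the worm | the upper station: the beetle, the cricket, the gecko, the mantis, the sparrow]
11. Keeper goes to the upper station with the worm.  [the lower station: — | the upper station: the beetle, the cricket, the gecko, the mantis, the sparrow, the worm]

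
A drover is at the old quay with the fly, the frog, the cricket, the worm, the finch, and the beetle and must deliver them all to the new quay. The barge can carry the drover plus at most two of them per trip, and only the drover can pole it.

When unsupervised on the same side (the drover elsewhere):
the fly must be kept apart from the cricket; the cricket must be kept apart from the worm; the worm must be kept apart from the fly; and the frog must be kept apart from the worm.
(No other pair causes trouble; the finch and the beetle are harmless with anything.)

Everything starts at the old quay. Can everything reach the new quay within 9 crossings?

Yes — this plan uses 9 crossings (≤ 9):
1. Drover goes to the new quay with the fly and the worm.  [the old quay: the beetle, the cricket, the finch, the frog | the new quay: the fly, the worm]
2. Drover goes back to the old quay with the fly.  [the old quay: the beetle, the cricket, the finch, the fly, the frog | the new quay: the worm]
3. Drover goes to the new quay with the fly and the frog.  [the old quay: the beetle, the cricket, the finch | the new quay: the fly, the frog, the worm]
4. Drover goes back to the old quay with the worm.  [the old quay: the beetle, the cricket, the finch, the worm | the new quay: the fly, the frog]
5. Drover goes to the new quay with the cricket and the finch.  [the old quay: the beetle, the worm | the new quay: the cricket, the finch, the fly, the frog]
6. Drover goes back to the old quay with the fly.  [the old quay: the beetle, the fly, the worm | the new quay: the cricket, the finch, the frog]
7. Drover goes to the new quay with the beetle and the fly.  [the old quay: the worm | the new quay: the beetle, the cricket, the finch, the fly, the frog]
8. Drover goes back to the old quay with the fly.  [the old quay: the fly, the worm | the new quay: the beetle, the cricket, the finch, the frog]
9. Drover goes to the new quay with the fly and the worm.  [the old quay: — | the new quay: the beetle, the cricket, the finch, the fly, the frog, the worm]

Yes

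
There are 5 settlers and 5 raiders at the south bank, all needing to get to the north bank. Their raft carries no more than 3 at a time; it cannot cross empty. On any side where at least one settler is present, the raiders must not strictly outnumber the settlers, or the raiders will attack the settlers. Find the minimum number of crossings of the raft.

Counting alone: each trip to the north bank takes at most 3 across and each return brings at least 1 back, so after t trips out (and t−1 returns) at most 3t − (t−1) of the 10 are across; that first reaches 10 at t = 5, so at least 9 crossings are needed.
The safety rule pushes this higher. Following every safe sequence of crossings, the most of the 10 that can be at the north bank as the raft arrives there on crossing 9 is 9 — never all 10.
So no plan with fewer than 11 crossings exists, and this one achieves 11:
1. 2 raiders → the north bank.  (the south bank: 5S 3R; the north bank: 0S 2R)
2. 1 raider ← the south bank.  (the south bank: 5S 4R; the north bank: 0S 1R)
3. 3 raiders → the north bank.  (the south bank: 5S 1R; the north bank: 0S 4R)
4. 1 raider ← the south bank.  (the south bank: 5S 2R; the north bank: 0S 3R)
5. 3 settlers → the north bank.  (the south bank: 2S 2R; the north bank: 3S 3R)
6. 1 settler and 1 raider ← the south bank.  (the south bank: 3S 3R; the north bank: 2S 2R)
7. 3 settlers → the north bank.  (the south bank: 0S 3R; the north bank: 5S 2R)
8. 1 raider ← the south bank.  (the south bank: 0S 4R; the north bank: 5S 1R)
9. 2 raiders → the north bank.  (the south bank: 0S 2R; the north bank: 5S 3R)
10. 1 raider ← the south bank.  (the south bank: 0S 3R; the north bank: 5S 2R)
11. 3 raiders → the north bank.  (the south bank: 0S 0R; the north bank: 5S 5R)

11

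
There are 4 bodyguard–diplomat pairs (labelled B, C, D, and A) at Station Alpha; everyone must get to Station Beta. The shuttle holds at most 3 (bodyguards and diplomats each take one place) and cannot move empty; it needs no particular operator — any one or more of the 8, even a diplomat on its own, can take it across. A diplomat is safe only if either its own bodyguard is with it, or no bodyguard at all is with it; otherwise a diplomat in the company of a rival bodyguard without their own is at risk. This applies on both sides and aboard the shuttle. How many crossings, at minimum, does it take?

Counting alone: each trip to Station Beta takes at most 3 across and each return brings at least 1 back, so after t trips out (and t−1 returns) at most 3t − (t−1) of the 8 are across; that first reaches 8 at t = 4, so at least 7 crossings are needed.
The safety rule pushes this higher. Following every safe sequence of crossings, the most of the 8 that can be at Station Beta as the shuttle arrives there on crossing 7 is 7 — never all 8.
So no plan with fewer than 9 crossings exists, and this one achieves 9:
1. bodyguard B and diplomat B cross → Station Beta.
2. bodyguard B crosses ← Station Alpha.
3. bodyguard B, bodyguard C, and diplomat C cross → Station Beta.
4. bodyguard B and diplomat B cross ← Station Alpha.
5. bodyguard A, bodyguard B, and bodyguard D cross → Station Beta.
6. diplomat C crosses ← Station Alpha.
7. diplomat B and diplomat C cross → Station Beta.
8. diplomat B crosses ← Station Alpha.
9. diplomat A, diplomat B, and diplomat D cross → Station Beta.

9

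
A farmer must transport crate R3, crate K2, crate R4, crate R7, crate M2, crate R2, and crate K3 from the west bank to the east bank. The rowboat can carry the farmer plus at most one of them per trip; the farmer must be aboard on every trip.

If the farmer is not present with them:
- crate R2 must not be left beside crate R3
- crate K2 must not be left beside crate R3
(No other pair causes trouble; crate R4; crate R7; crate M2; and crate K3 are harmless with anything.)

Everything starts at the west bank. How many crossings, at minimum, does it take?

Counting alone: the farmer can take at most 1 across per trip to the east bank, so moving all 7 needs at least 7 loaded trips out, with a return between consecutive ones — at least 13 crossings.
The safety rule pushes this higher. Following every safe sequence of crossings, the most of the 7 that can be at the east bank as the rowboat arrives there on crossing 13 is 6 — never all 7.
So no plan with fewer than 15 crossings exists, and this one achieves 15:
1. Farmer goes to the east bank with crate R3.
2. Farmer goes back to the west bank alone.
3. Farmer goes to the east bank with crate K2.
4. Farmer goes back to the west bank with crate R3.
5. Farmer goes to the east bank with crate R2.
6. Farmer goes back to the west bank alone.
7. Farmer goes to the east bank with crate R4.
8. Farmer goes back to the west bank alone.
9. Farmer goes to the east bank with crate R7.
10. Farmer goes back to the west bank alone.
11. Farmer goes to the east bank with crate M2.
12. Farmer goes back to the west bank alone.
13. Farmer goes to the east bank with crate K3.
14. Farmer goes back to the west bank alone.
15. Farmer goes to the east bank with crate R3.

15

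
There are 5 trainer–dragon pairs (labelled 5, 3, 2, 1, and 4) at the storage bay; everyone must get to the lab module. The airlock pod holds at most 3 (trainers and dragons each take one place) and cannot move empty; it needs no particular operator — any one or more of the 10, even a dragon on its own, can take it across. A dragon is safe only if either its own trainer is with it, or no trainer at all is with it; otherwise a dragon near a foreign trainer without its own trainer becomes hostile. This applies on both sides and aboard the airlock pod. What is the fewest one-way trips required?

11

Counting alone: each trip to the lab module takes at most 3 across and each return brings at least 1 back, so after t trips out (and t−1 returns) at most 3t − (t−1) of the 10 are across; that first reaches 10 at t = 5, so at least 9 crossings are needed.
The safety rule pushes this higher. Following every safe sequence of crossings, the most of the 10 that can be at the lab module as the airlock pod arrives there on crossing 9 is 9 — never all 10.
So no plan with fewer than 11 crossings exists, and this one achieves 11:
1. dragon 5 and trainer 5 cross → the lab module.
2. trainer 5 crosses ← the storage bay.
3. dragon 1, dragon 2, and dragon 3 cross → the lab module.
4. dragon 5 crosses ← the storage bay.
5. trainer 1, trainer 2, and trainer 3 cross → the lab module.
6. dragon 3 and trainer 3 cross ← the storage bay.
7. trainer 3, trainer 4, and trainer 5 cross → the lab module.
8. dragon 2 crosses ← the storage bay.
9. dragon 3 and dragon 5 cross → the lab module.
10. dragon 5 crosses ← the storage bay.
11. dragon 2, dragon 4, and dragon 5 cross → the lab module.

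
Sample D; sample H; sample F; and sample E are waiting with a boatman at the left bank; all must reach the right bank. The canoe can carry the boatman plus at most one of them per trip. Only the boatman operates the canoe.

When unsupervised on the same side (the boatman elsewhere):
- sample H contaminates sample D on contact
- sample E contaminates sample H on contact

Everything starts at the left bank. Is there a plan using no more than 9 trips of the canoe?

Yes

Yes — this plan uses 9 crossings (≤ 9):
1. Boatman goes to the right bank with sample H.  [the left bank: sample D, sample E, sample F | the right bank: sample H]
2. Boatman goes back to the left bank alone.  [the left bank: sample D, sample E, sample F | the right bank: sample H]
3. Boatman goes to the right bank with sample D.  [the left bank: sample E, sample F | the right bank: sample D, sample H]
4. Boatman goes back to the left bank with sample H.  [the left bank: sample E, sample F, sample H | the right bank: sample D]
5. Boatman goes to the right bank with sample E.  [the left bank: sample F, sample H | the right bank: sample D, sample E]
6. Boatman goes back to the left bank alone.  [the left bank: sample F, sample H | the right bank: sample D, sample E]
7. Boatman goes to the right bank with sample F.  [the left bank: sample H | the right bank: sample D, sample E, sample F]
8. Boatman goes back to the left bank alone.  [the left bank: sample H | the right bank: sample D, sample E, sample F]
9. Boatman goes to the right bank with sample H.  [the left bank: — | the right bank: sample D, sample E, sample F, sample H]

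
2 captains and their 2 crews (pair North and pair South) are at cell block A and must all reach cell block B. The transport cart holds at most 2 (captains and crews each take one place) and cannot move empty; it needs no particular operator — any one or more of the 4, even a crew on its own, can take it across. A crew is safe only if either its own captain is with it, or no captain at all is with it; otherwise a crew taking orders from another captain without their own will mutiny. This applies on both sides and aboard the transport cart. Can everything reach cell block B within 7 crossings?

Yes — this plan uses 5 crossings (≤ 7):
1. captain North and crew North cross → cell block B.
2. captain North crosses ← cell block A.
3. captain North and captain South cross → cell block B.
4. captain South crosses ← cell block A.
5. captain South and crew South cross → cell block B.

Yes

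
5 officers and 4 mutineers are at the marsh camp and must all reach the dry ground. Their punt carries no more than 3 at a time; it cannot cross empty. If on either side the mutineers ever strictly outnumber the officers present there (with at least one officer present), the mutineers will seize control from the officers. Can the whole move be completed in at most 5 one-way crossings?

No

Counting alone: each trip to the dry ground takes at most 3 across and each return brings at least 1 back, so after t trips out (and t−1 returns) at most 3t − (t−1) of the 9 are across; that first reaches 9 at t = 4, so at least 7 crossings are needed.
Since 5 < 7, 5 crossings cannot be enough. (The shortest complete plan in fact takes 7:)
1. 3 mutineers → the dry ground.  (the marsh camp: 5O 1M; the dry ground: 0O 3M)
2. 1 mutineer ← the marsh camp.  (the marsh camp: 5O 2M; the dry ground: 0O 2M)
3. 3 officers → the dry ground.  (the marsh camp: 2O 2M; the dry ground: 3O 2M)
4. 1 officer ← the marsh camp.  (the marsh camp: 3O 2M; the dry ground: 2O 2M)
5. 2 officers and 1 mutineer → the dry ground.  (the marsh camp: 1O 1M; the dry ground: 4O 3M)
6. 1 officer ← the marsh camp.  (the marsh camp: 2O 1M; the dry ground: 3O 3M)
7. 2 officers and 1 mutineer → the dry ground.  (the marsh camp: 0O 0M; the dry ground: 5O 4M)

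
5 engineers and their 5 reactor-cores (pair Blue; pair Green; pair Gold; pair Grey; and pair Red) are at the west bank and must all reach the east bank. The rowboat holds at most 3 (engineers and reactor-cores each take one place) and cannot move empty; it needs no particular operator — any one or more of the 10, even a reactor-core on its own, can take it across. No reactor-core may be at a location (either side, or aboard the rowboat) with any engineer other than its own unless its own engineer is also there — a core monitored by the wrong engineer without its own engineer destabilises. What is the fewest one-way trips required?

11

Counting alone: each trip to the east bank takes at most 3 across and each return brings at least 1 back, so after t trips out (and t−1 returns) at most 3t − (t−1) of the 10 are across; that first reaches 10 at t = 5, so at least 9 crossings are needed.
The safety rule pushes this higher. Following every safe sequence of crossings, the most of the 10 that can be at the east bank as the rowboat arrives there on crossing 9 is 9 — never all 10.
So no plan with fewer than 11 crossings exists, and this one achieves 11:
1. engineer Blue and reactor-core Blue cross → the east bank.
2. engineer Blue crosses ← the west bank.
3. reactor-core Gold, reactor-core Green, and reactor-core Grey cross → the east bank.
4. reactor-core Blue crosses ← the west bank.
5. engineer Gold, engineer Green, and engineer Grey cross → the east bank.
6. engineer Green and reactor-core Green cross ← the west bank.
7. engineer Blue, engineer Green, and engineer Red cross → the east bank.
8. reactor-core Gold crosses ← the west bank.
9. reactor-core Blue and reactor-core Green cross → the east bank.
10. reactor-core Blue crosses ← the west bank.
11. reactor-core Blue, reactor-core Gold, and reactor-core Red cross → the east bank.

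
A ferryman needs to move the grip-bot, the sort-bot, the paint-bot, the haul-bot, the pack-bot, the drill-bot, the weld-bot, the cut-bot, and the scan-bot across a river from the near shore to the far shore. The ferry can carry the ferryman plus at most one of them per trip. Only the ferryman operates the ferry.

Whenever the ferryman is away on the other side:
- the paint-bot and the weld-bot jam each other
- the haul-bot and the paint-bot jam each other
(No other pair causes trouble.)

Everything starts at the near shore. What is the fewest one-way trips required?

19

Counting alone: the ferryman can take at most 1 across per trip to the far shore, so moving all 9 needs at least 9 loaded trips out, with a return between consecutive ones — at least 17 crossings.
The safety rule pushes this higher. Following every safe sequence of crossings, the most of the 9 that can be at the far shore as the ferry arrives there on crossing 17 is 8 — never all 9.
So no plan with fewer than 19 crossings exists, and this one achieves 19:
1. Ferryman goes to the far shore with the paint-bot.
2. Ferryman goes back to the near shore alone.
3. Ferryman goes to the far shore with the grip-bot.
4. Ferryman goes back to the near shore alone.
5. Ferryman goes to the far shore with the sort-bot.
6. Ferryman goes back to the near shore alone.
7. Ferryman goes to the far shore with the haul-bot.
8. Ferryman goes back to the near shore with the paint-bot.
9. Ferryman goes to the far shore with the weld-bot.
10. Ferryman goes back to the near shore alone.
11. Ferryman goes to the far shore with the pack-bot.
12. Ferryman goes back to the near shore alone.
13. Ferryman goes to the far shore with the drill-bot.
14. Ferryman goes back to the near shore alone.
15. Ferryman goes to the far shore with the cut-bot.
16. Ferryman goes back to the near shore alone.
17. Ferryman goes to the far shore with the scan-bot.
18. Ferryman goes back to the near shore alone.
19. Ferryman goes to the far shore with the paint-bot.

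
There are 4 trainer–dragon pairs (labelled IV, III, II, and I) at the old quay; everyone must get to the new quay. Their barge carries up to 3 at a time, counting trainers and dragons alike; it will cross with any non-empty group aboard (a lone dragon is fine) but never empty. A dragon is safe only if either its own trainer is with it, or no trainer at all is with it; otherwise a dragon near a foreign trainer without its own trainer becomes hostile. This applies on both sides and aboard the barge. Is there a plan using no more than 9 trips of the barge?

Yes — this plan uses 9 crossings (≤ 9):
1. dragon IV and trainer IV cross → the new quay.
2. trainer IV crosses ← the old quay.
3. dragon III, trainer III, and trainer IV cross → the new quay.
4. dragon IV and trainer IV cross ← the old quay.
5. trainer I, trainer II, and trainer IV cross → the new quay.
6. dragon III crosses ← the old quay.
7. dragon III and dragon IV cross → the new quay.
8. dragon IV crosses ← the old quay.
9. dragon I, dragon II, and dragon IV cross → the new quay.

Yes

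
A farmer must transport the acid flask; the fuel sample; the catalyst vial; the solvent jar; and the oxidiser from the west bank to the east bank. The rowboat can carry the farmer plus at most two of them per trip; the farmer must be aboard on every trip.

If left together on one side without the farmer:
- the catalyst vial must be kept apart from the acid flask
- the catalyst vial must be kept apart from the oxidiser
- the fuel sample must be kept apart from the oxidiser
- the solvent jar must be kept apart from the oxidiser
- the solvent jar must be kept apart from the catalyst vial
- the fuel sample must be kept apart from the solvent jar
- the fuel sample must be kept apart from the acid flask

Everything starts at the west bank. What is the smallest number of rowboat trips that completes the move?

Whatever the first load, the items left behind include a forbidden pair without the farmer. No opening move is safe, so no plan exists.

impossible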